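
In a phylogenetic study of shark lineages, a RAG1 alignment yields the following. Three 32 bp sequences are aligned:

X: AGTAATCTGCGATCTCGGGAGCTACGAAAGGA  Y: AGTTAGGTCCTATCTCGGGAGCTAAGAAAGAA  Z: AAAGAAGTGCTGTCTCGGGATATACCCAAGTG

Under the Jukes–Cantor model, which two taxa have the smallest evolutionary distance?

X and Y

X–Y: 7/32 differ, p = 0.219, d = 0.259.
X–Z: 13/32 differ, p = 0.406, d = 0.585.
Y–Z: 13/32 differ, p = 0.406, d = 0.585.
The smallest distance is between X and Y.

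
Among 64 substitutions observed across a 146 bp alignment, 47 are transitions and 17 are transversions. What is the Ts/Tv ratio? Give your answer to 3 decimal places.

2.765

R = 47/17 = 2.764705… ≈ 2.765 (to 3 d.p.).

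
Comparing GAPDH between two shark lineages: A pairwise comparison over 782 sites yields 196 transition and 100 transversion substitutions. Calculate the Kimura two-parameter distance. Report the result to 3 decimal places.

0.570

P = 196/782 ≈ 0.250639 and Q = 100/782 ≈ 0.127877.
Under the Kimura two-parameter model, d = −½ ln(1 − 2P − Q) − ¼ ln(1 − 2Q).
1 − 2P − Q = 0.370845, giving −½ ln(0.370845) = 0.495986.
1 − 2Q = 0.744246, giving −¼ ln(0.744246) = 0.073846.
d = 0.495986 + 0.073846 = 0.569832.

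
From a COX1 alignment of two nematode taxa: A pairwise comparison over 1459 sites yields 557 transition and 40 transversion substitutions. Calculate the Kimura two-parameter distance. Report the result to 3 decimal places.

0.797

P = 557/1459 ≈ 0.381768 and Q = 40/1459 ≈ 0.027416.
Under the Kimura two-parameter model, d = −½ ln(1 − 2P − Q) − ¼ ln(1 − 2Q).
1 − 2P − Q = 0.209048, giving −½ ln(0.209048) = 0.782596.
1 − 2Q = 0.945168, giving −¼ ln(0.945168) = 0.014098.
d = 0.782596 + 0.014098 = 0.796694.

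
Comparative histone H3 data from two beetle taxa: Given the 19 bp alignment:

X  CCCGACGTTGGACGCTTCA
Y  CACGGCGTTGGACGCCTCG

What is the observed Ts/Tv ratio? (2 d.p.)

Transitions are A↔G and C↔T; transversions are all other mismatches.
Transitions: 3. Transversions: 1.
R = 3/1 = 3.00.

3.00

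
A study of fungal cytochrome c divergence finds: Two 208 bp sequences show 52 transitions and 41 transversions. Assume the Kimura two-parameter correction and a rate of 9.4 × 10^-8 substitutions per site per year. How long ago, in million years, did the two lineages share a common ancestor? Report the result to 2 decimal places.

3.84

P = 52/208 = 0.25 and Q = 41/208 ≈ 0.197115.
Under the Kimura two-parameter model, d = −½ ln(1 − 2P − Q) − ¼ ln(1 − 2Q).
1 − 2P − Q = 0.302885, giving −½ ln(0.302885) = 0.597201.
1 − 2Q = 0.60577, giving −¼ ln(0.60577) = 0.125314.
d = 0.597201 + 0.125314 = 0.722515.
Under a molecular clock d = 2μt, so t = d/(2μ) = 0.722515 / (2 × 9.4 × 10^-8) = 3.84 million years.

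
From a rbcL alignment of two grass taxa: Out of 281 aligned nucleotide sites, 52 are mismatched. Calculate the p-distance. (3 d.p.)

p = 52/281 = 0.185053… ≈ 0.185 (to 3 d.p.).

0.185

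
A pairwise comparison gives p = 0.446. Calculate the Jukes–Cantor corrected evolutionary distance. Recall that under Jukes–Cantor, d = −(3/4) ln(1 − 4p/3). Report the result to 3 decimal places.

d = −(3/4) ln(1 − 4p/3) = −0.75 ln(1 − 0.594667) = −0.75 ln(0.405333)
  = −0.75 × (-0.903046) = 0.677285 substitutions/site.

0.677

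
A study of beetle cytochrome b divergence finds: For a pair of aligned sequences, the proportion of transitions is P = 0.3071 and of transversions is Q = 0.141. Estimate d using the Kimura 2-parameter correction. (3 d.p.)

Under the Kimura two-parameter model, d = −½ ln(1 − 2P − Q) − ¼ ln(1 − 2Q).
1 − 2P − Q = 0.2448, giving −½ ln(0.2448) = 0.703657.
1 − 2Q = 0.718, giving −¼ ln(0.718) = 0.082821.
d = 0.703657 + 0.082821 = 0.786478.

0.786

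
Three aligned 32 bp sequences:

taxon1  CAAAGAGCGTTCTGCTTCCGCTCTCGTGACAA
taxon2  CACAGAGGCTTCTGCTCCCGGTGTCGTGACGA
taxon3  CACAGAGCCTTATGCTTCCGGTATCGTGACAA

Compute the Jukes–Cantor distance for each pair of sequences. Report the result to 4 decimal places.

d(taxon1,taxon2) = 0.2586, d(taxon1,taxon3) = 0.1752, d(taxon2,taxon3) = 0.1752

taxon1–taxon2: 7/32 sites differ → p = 0.21875, d = −0.75 ln(1 − 0.291667) = 0.258631 ≈ 0.2586.
taxon1–taxon3: 5/32 sites differ → p = 0.15625, d = −0.75 ln(1 − 0.208333) = 0.175211 ≈ 0.1752.
taxon2–taxon3: 5/32 sites differ → p = 0.15625, d = −0.75 ln(1 − 0.208333) = 0.175211 ≈ 0.1752.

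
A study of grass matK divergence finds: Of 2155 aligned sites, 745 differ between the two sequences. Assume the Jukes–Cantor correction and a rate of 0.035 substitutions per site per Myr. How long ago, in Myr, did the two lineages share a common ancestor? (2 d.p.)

6.62

p = 745/2155 ≈ 0.345708.
d = −(3/4) ln(1 − 4p/3) = −0.75 ln(1 − 0.460944) = −0.75 ln(0.539056)
  = −0.75 × (-0.617936) = 0.463452 substitutions/site.
Under a molecular clock d = 2μt, so t = d/(2μ) = 0.463452 / (2 × 0.035) = 6.62 Myr.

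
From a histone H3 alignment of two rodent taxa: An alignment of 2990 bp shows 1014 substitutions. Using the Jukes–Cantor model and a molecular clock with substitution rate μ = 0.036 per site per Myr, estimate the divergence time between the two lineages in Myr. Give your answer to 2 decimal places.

p = 1014/2990 ≈ 0.33913.
d = −(3/4) ln(1 − 4p/3) = −0.75 ln(1 − 0.452173) = −0.75 ln(0.547827)
  = −0.75 × (-0.601796) = 0.451347 substitutions/site.
Under a molecular clock d = 2μt, so t = d/(2μ) = 0.451347 / (2 × 0.036) = 6.27 Myr.

6.27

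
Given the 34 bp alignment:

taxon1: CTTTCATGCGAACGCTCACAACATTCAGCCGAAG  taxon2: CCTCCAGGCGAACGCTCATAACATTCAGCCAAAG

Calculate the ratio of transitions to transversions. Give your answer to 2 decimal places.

4.00

Transitions are A↔G and C↔T; transversions are all other mismatches.
Transitions: 4. Transversions: 1.
R = 4/1 = 4.00.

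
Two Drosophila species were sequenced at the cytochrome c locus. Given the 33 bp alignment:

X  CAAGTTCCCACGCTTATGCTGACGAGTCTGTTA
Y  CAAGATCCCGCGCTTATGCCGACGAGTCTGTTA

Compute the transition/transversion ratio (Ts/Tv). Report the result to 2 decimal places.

2.00

Transitions are A↔G and C↔T; transversions are all other mismatches.
Transitions: 2. Transversions: 1.
R = 2/1 = 2.00.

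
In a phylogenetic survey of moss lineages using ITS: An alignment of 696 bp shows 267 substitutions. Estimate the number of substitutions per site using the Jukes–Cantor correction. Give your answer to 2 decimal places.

p = 267/696 ≈ 0.383621.
d = −(3/4) ln(1 − 4p/3) = −0.75 ln(1 − 0.511495) = −0.75 ln(0.488505)
  = −0.75 × (-0.716406) = 0.537305 substitutions/site.

0.54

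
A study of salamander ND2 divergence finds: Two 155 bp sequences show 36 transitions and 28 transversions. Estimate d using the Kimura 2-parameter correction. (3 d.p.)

P = 36/155 ≈ 0.232258 and Q = 28/155 ≈ 0.180645.
Under the Kimura two-parameter model, d = −½ ln(1 − 2P − Q) − ¼ ln(1 − 2Q).
1 − 2P − Q = 0.354839, giving −½ ln(0.354839) = 0.518046.
1 − 2Q = 0.63871, giving −¼ ln(0.63871) = 0.112076.
d = 0.518046 + 0.112076 = 0.630122.

0.630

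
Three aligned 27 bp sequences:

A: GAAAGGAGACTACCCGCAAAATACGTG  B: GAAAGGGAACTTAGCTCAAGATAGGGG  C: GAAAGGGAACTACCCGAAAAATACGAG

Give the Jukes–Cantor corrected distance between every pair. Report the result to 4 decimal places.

A–B: 9/27 sites differ → p ≈ 0.333333, d = −0.75 ln(1 − 0.444444) = 0.440839 ≈ 0.4408.
A–C: 4/27 sites differ → p ≈ 0.148148, d = −0.75 ln(1 − 0.197531) = 0.165047 ≈ 0.1650.
B–C: 8/27 sites differ → p ≈ 0.296296, d = −0.75 ln(1 − 0.395061) = 0.376971 ≈ 0.3770.

d(A,B) = 0.4408, d(A,C) = 0.1650, d(B,C) = 0.3770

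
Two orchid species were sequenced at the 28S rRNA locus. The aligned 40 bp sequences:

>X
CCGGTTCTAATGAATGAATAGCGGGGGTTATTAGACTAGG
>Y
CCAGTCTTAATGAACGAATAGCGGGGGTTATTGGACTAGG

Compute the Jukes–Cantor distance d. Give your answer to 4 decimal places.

The sequences differ at 5 of 40 sites (3, 6, 7, 15, 33), so p = 5/40 = 0.125.
d = −(3/4) ln(1 − 4p/3) = −0.75 ln(1 − 0.166667) = −0.75 ln(0.833333)
  = −0.75 × (-0.182322) = 0.136742 substitutions/site.

0.1367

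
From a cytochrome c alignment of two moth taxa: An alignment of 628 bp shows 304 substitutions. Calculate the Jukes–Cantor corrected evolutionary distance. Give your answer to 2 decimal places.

0.78

p = 304/628 ≈ 0.484076.
d = −(3/4) ln(1 − 4p/3) = −0.75 ln(1 − 0.645435) = −0.75 ln(0.354565)
  = −0.75 × (-1.036864) = 0.777648 substitutions/site.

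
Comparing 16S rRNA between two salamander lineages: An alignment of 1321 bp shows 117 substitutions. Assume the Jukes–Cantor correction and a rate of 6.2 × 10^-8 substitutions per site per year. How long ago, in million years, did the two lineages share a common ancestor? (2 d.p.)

p = 117/1321 ≈ 0.088569.
d = −(3/4) ln(1 − 4p/3) = −0.75 ln(1 − 0.118092) = −0.75 ln(0.881908)
  = −0.75 × (-0.125668) = 0.094251 substitutions/site.
Under a molecular clock d = 2μt, so t = d/(2μ) = 0.094251 / (2 × 6.2 × 10^-8) = 0.76 million years.

0.76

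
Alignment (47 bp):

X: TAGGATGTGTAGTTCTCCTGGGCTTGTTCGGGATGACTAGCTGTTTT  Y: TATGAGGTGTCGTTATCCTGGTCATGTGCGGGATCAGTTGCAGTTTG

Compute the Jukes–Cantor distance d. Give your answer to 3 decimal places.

The sequences differ at 12 of 47 sites, so p = 12/47 ≈ 0.255319.
d = −(3/4) ln(1 − 4p/3) = −0.75 ln(1 − 0.340425) = −0.75 ln(0.659575)
  = −0.75 × (-0.416160) = 0.312120 substitutions/site.

0.312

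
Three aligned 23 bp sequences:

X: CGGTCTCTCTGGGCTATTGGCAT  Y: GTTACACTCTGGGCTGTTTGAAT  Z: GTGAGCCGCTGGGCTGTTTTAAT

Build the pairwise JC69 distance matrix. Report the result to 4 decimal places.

d(X,Y) = 0.4674, d(X,Z) = 0.6501, d(Y,Z) = 0.2567

X–Y: 8/23 sites differ → p ≈ 0.347826, d = −0.75 ln(1 − 0.463768) = 0.467391 ≈ 0.4674.
X–Z: 10/23 sites differ → p ≈ 0.434783, d = −0.75 ln(1 − 0.579711) = 0.650110 ≈ 0.6501.
Y–Z: 5/23 sites differ → p ≈ 0.217391, d = −0.75 ln(1 − 0.289855) = 0.256715 ≈ 0.2567.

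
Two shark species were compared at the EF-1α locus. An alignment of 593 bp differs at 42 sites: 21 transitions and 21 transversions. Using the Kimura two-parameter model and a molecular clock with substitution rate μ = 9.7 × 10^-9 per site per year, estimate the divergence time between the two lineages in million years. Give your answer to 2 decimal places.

P = 21/593 ≈ 0.035413 and Q = 21/593 ≈ 0.035413.
Under the Kimura two-parameter model, d = −½ ln(1 − 2P − Q) − ¼ ln(1 − 2Q).
1 − 2P − Q = 0.893761, giving −½ ln(0.893761) = 0.056158.
1 − 2Q = 0.929174, giving −¼ ln(0.929174) = 0.018365.
d = 0.056158 + 0.018365 = 0.074523.
Under a molecular clock d = 2μt, so t = d/(2μ) = 0.074523 / (2 × 9.7 × 10^-9) = 3.84 million years.

3.84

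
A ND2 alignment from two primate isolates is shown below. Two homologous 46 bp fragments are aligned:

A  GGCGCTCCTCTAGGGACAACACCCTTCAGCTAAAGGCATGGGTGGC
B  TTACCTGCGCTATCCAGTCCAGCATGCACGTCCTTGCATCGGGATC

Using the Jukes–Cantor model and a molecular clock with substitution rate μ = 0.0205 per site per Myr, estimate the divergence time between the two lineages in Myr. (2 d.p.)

23.59

The sequences differ at 25 of 46 sites, so p = 25/46 ≈ 0.543478.
d = −(3/4) ln(1 − 4p/3) = −0.75 ln(1 − 0.724637) = −0.75 ln(0.275363)
  = −0.75 × (-1.289665) = 0.967249 substitutions/site.
Under a molecular clock d = 2μt, so t = d/(2μ) = 0.967249 / (2 × 0.0205) = 23.59 Myr.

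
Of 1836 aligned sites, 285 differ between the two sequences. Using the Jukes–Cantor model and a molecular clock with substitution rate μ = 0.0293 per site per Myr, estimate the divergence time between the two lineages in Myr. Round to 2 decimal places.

2.97

p = 285/1836 ≈ 0.155229.
d = −(3/4) ln(1 − 4p/3) = −0.75 ln(1 − 0.206972) = −0.75 ln(0.793028)
  = −0.75 × (-0.231897) = 0.173923 substitutions/site.
Under a molecular clock d = 2μt, so t = d/(2μ) = 0.173923 / (2 × 0.0293) = 2.97 Myr.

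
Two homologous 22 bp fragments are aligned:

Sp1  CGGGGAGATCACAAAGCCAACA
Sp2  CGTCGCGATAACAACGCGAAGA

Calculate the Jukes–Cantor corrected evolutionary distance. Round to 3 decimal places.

The sequences differ at 7 of 22 sites (3, 4, 6, 10, 15, 18, 21), so p = 7/22 ≈ 0.318182.
d = −(3/4) ln(1 − 4p/3) = −0.75 ln(1 − 0.424243) = −0.75 ln(0.575757)
  = −0.75 × (-0.552070) = 0.414053 substitutions/site.

0.414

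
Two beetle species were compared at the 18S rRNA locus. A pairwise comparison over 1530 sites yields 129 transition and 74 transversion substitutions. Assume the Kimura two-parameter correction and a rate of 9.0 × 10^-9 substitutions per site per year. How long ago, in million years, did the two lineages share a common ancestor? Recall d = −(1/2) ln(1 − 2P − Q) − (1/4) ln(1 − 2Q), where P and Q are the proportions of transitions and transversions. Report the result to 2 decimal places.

P = 129/1530 ≈ 0.084314 and Q = 74/1530 ≈ 0.048366.
Under the Kimura two-parameter model, d = −½ ln(1 − 2P − Q) − ¼ ln(1 − 2Q).
1 − 2P − Q = 0.783006, giving −½ ln(0.783006) = 0.122307.
1 − 2Q = 0.903268, giving −¼ ln(0.903268) = 0.025434.
d = 0.122307 + 0.025434 = 0.147741.
Under a molecular clock d = 2μt, so t = d/(2μ) = 0.147741 / (2 × 9.0 × 10^-9) = 8.21 million years.

8.21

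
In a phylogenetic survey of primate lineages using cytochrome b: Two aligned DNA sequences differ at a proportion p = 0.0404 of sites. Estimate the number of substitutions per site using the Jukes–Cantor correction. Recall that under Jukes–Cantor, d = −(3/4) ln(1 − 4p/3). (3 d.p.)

d = −(3/4) ln(1 − 4p/3) = −0.75 ln(1 − 0.053867) = −0.75 ln(0.946133)
  = −0.75 × (-0.055372) = 0.041529 substitutions/site.

0.042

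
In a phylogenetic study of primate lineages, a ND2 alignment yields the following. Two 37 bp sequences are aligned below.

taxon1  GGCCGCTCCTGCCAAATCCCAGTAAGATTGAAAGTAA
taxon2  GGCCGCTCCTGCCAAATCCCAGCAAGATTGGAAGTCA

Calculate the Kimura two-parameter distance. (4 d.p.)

Of 37 sites, 2 differences are transitions and 1 are transversions, so P = 2/37 ≈ 0.054054 and Q = 1/37 ≈ 0.027027.
Under the Kimura two-parameter model, d = −½ ln(1 − 2P − Q) − ¼ ln(1 − 2Q).
1 − 2P − Q = 0.864865, giving −½ ln(0.864865) = 0.072591.
1 − 2Q = 0.945946, giving −¼ ln(0.945946) = 0.013892.
d = 0.072591 + 0.013892 = 0.086483.

0.0865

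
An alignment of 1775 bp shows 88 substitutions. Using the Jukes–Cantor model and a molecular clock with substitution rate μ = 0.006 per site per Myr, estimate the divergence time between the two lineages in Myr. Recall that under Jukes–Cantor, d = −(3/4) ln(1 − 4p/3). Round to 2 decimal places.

4.27

p = 88/1775 ≈ 0.049577.
d = −(3/4) ln(1 − 4p/3) = −0.75 ln(1 − 0.066103) = −0.75 ln(0.933897)
  = −0.75 × (-0.068389) = 0.051292 substitutions/site.
Under a molecular clock d = 2μt, so t = d/(2μ) = 0.051292 / (2 × 0.006) = 4.27 Myr.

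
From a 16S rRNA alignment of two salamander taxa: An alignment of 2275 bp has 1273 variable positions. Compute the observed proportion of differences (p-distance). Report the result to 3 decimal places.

p = 1273/2275 = 0.559560… ≈ 0.560 (to 3 d.p.).

0.560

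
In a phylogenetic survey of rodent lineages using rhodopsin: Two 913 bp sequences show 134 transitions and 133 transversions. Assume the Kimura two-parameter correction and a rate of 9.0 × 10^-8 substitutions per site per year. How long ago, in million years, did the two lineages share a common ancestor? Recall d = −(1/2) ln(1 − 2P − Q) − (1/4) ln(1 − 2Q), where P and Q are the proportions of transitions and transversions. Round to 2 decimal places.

P = 134/913 ≈ 0.146769 and Q = 133/913 ≈ 0.145674.
Under the Kimura two-parameter model, d = −½ ln(1 − 2P − Q) − ¼ ln(1 − 2Q).
1 − 2P − Q = 0.560788, giving −½ ln(0.560788) = 0.289206.
1 − 2Q = 0.708652, giving −¼ ln(0.708652) = 0.086098.
d = 0.289206 + 0.086098 = 0.375304.
Under a molecular clock d = 2μt, so t = d/(2μ) = 0.375304 / (2 × 9.0 × 10^-8) = 2.09 million years.

2.09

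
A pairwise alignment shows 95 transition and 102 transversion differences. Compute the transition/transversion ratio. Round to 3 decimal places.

R = 95/102 = 0.931372… ≈ 0.931 (to 3 d.p.).

0.931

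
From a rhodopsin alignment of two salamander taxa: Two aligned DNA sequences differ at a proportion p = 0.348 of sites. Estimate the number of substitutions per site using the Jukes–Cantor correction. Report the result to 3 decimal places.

d = −(3/4) ln(1 − 4p/3) = −0.75 ln(1 − 0.464) = −0.75 ln(0.536)
  = −0.75 × (-0.623621) = 0.467716 substitutions/site.

0.468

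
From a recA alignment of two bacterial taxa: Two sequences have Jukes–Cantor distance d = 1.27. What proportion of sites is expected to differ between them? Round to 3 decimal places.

p = (3/4)(1 − e^(−4d/3)) = 0.75 × (1 − e^(-1.693333)) = 0.75 × (1 − 0.183906) = 0.612071.

0.612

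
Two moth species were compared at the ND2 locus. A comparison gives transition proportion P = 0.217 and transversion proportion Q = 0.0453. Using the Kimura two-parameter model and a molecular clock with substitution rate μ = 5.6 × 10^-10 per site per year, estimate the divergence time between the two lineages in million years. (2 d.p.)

Under the Kimura two-parameter model, d = −½ ln(1 − 2P − Q) − ¼ ln(1 − 2Q).
1 − 2P − Q = 0.5207, giving −½ ln(0.5207) = 0.326291.
1 − 2Q = 0.9094, giving −¼ ln(0.9094) = 0.023743.
d = 0.326291 + 0.023743 = 0.350034.
Under a molecular clock d = 2μt, so t = d/(2μ) = 0.350034 / (2 × 5.6 × 10^-10) = 312.53 million years.

312.53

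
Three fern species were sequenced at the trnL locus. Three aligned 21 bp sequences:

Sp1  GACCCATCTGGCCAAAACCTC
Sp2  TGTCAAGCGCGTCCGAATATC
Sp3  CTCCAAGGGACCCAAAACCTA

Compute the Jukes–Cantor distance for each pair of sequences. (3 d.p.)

Sp1–Sp2: 12/21 sites differ → p ≈ 0.571429, d = −0.75 ln(1 − 0.761905) = 1.076314 ≈ 1.076.
Sp1–Sp3: 9/21 sites differ → p ≈ 0.428571, d = −0.75 ln(1 − 0.571428) = 0.635472 ≈ 0.635.
Sp2–Sp3: 12/21 sites differ → p ≈ 0.571429, d = −0.75 ln(1 − 0.761905) = 1.076314 ≈ 1.076.

d(Sp1,Sp2) = 1.076, d(Sp1,Sp3) = 0.635, d(Sp2,Sp3) = 1.076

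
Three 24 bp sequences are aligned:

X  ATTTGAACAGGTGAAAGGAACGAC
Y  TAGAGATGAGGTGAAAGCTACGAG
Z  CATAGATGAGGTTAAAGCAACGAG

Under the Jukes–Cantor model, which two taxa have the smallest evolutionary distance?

Y and Z

X–Y: 9/24 differ, p = 0.375, d = 0.520.
X–Z: 8/24 differ, p = 0.333, d = 0.441.
Y–Z: 4/24 differ, p = 0.167, d = 0.188.
The smallest distance is between Y and Z.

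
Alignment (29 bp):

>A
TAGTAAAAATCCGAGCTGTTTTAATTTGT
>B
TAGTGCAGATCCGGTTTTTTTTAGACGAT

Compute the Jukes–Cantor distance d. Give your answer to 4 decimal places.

The sequences differ at 12 of 29 sites, so p = 12/29 ≈ 0.413793.
d = −(3/4) ln(1 − 4p/3) = −0.75 ln(1 − 0.551724) = −0.75 ln(0.448276)
  = −0.75 × (-0.802346) = 0.601760 substitutions/site.

0.6018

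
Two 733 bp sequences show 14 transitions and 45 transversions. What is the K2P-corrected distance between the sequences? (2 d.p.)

P = 14/733 ≈ 0.0191 and Q = 45/733 ≈ 0.061392.
Under the Kimura two-parameter model, d = −½ ln(1 − 2P − Q) − ¼ ln(1 − 2Q).
1 − 2P − Q = 0.900408, giving −½ ln(0.900408) = 0.052454.
1 − 2Q = 0.877216, giving −¼ ln(0.877216) = 0.032751.
d = 0.052454 + 0.032751 = 0.085205.

0.09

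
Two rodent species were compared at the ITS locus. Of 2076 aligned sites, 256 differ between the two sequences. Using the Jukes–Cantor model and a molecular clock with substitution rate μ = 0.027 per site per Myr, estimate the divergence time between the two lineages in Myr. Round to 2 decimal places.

p = 256/2076 ≈ 0.123314.
d = −(3/4) ln(1 − 4p/3) = −0.75 ln(1 − 0.164419) = −0.75 ln(0.835581)
  = −0.75 × (-0.179628) = 0.134721 substitutions/site.
Under a molecular clock d = 2μt, so t = d/(2μ) = 0.134721 / (2 × 0.027) = 2.49 Myr.

2.49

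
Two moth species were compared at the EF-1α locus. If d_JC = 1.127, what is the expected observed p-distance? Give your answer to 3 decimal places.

p = (3/4)(1 − e^(−4d/3)) = 0.75 × (1 − e^(-1.502667)) = 0.75 × (1 − 0.222536) = 0.583098.

0.583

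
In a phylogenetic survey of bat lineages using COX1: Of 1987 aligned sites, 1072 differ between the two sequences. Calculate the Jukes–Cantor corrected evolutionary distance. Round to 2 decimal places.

p = 1072/1987 ≈ 0.539507.
d = −(3/4) ln(1 − 4p/3) = −0.75 ln(1 − 0.719343) = −0.75 ln(0.280657)
  = −0.75 × (-1.270622) = 0.952967 substitutions/site.

0.95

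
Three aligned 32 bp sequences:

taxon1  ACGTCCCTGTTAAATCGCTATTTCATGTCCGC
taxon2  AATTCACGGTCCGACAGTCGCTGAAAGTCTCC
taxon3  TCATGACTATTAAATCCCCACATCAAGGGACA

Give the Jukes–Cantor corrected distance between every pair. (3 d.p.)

d(taxon1,taxon2) = 1.040, d(taxon1,taxon3) = 0.736, d(taxon2,taxon3) = 1.560

taxon1–taxon2: 18/32 sites differ → p = 0.5625, d = −0.75 ln(1 − 0.75) = 1.039721 ≈ 1.040.
taxon1–taxon3: 15/32 sites differ → p = 0.46875, d = −0.75 ln(1 − 0.625) = 0.735622 ≈ 0.736.
taxon2–taxon3: 21/32 sites differ → p = 0.65625, d = −0.75 ln(1 − 0.875) = 1.559581 ≈ 1.560.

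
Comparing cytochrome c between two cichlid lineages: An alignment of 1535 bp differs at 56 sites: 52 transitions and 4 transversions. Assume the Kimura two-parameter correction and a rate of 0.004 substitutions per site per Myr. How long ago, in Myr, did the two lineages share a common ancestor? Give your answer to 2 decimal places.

P = 52/1535 ≈ 0.033876 and Q = 4/1535 ≈ 0.002606.
Under the Kimura two-parameter model, d = −½ ln(1 − 2P − Q) − ¼ ln(1 − 2Q).
1 − 2P − Q = 0.929642, giving −½ ln(0.929642) = 0.036478.
1 − 2Q = 0.994788, giving −¼ ln(0.994788) = 0.001306.
d = 0.036478 + 0.001306 = 0.037784.
Under a molecular clock d = 2μt, so t = d/(2μ) = 0.037784 / (2 × 0.004) = 4.72 Myr.

4.72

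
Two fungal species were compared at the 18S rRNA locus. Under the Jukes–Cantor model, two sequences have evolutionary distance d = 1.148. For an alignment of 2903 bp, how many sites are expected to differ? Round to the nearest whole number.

1706

Invert JC69: p = (3/4)(1 − e^(−4d/3)) = 0.75 × (1 − e^(-1.530667)) = 0.75 × (1 − 0.216391) = 0.587707.
Expected differing sites = pL ≈ 0.587707 × 2903 = 1706.113421 ≈ 1706.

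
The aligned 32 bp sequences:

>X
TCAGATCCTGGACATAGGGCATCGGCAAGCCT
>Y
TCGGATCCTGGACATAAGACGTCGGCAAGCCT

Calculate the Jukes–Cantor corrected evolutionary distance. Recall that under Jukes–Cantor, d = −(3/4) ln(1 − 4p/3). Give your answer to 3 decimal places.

0.137

The sequences differ at 4 of 32 sites (3, 17, 19, 21), so p = 4/32 = 0.125.
d = −(3/4) ln(1 − 4p/3) = −0.75 ln(1 − 0.166667) = −0.75 ln(0.833333)
  = −0.75 × (-0.182322) = 0.136742 substitutions/site.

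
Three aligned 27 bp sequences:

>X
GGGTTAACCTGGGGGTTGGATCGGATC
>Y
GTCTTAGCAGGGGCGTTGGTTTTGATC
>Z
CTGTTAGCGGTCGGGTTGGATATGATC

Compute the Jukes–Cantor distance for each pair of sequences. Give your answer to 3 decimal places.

X–Y: 9/27 sites differ → p ≈ 0.333333, d = −0.75 ln(1 − 0.444444) = 0.440839 ≈ 0.441.
X–Z: 9/27 sites differ → p ≈ 0.333333, d = −0.75 ln(1 − 0.444444) = 0.440839 ≈ 0.441.
Y–Z: 8/27 sites differ → p ≈ 0.296296, d = −0.75 ln(1 − 0.395061) = 0.376971 ≈ 0.377.

d(X,Y) = 0.441, d(X,Z) = 0.441, d(Y,Z) = 0.377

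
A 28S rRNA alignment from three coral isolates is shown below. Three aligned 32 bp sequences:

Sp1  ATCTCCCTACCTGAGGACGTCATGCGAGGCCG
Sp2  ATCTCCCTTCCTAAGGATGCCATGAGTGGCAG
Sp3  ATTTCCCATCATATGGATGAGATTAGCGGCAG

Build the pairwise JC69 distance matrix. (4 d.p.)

d(Sp1,Sp2) = 0.2586, d(Sp1,Sp3) = 0.5851, d(Sp2,Sp3) = 0.3041

Sp1–Sp2: 7/32 sites differ → p = 0.21875, d = −0.75 ln(1 − 0.291667) = 0.258631 ≈ 0.2586.
Sp1–Sp3: 13/32 sites differ → p = 0.40625, d = −0.75 ln(1 − 0.541667) = 0.585119 ≈ 0.5851.
Sp2–Sp3: 8/32 sites differ → p = 0.25, d = −0.75 ln(1 − 0.333333) = 0.304098 ≈ 0.3041.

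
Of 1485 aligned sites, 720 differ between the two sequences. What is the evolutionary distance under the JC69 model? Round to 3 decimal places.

p = 720/1485 ≈ 0.484848.
d = −(3/4) ln(1 − 4p/3) = −0.75 ln(1 − 0.646464) = −0.75 ln(0.353536)
  = −0.75 × (-1.039770) = 0.779828 substitutions/site.

0.780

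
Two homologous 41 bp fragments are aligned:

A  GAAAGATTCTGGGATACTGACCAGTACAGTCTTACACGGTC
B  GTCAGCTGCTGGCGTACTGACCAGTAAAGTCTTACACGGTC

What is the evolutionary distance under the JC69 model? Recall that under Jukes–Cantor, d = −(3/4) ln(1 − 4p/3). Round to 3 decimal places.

The sequences differ at 7 of 41 sites (2, 3, 6, 8, 13, 14, 27), so p = 7/41 ≈ 0.170732.
d = −(3/4) ln(1 − 4p/3) = −0.75 ln(1 − 0.227643) = −0.75 ln(0.772357)
  = −0.75 × (-0.258308) = 0.193731 substitutions/site.

0.194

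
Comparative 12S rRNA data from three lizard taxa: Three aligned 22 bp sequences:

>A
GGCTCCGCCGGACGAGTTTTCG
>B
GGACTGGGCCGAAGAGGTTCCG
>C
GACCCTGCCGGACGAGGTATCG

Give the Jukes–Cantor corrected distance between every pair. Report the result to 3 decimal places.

A–B: 9/22 sites differ → p ≈ 0.409091, d = −0.75 ln(1 − 0.545455) = 0.591344 ≈ 0.591.
A–C: 5/22 sites differ → p ≈ 0.227273, d = −0.75 ln(1 − 0.303031) = 0.270761 ≈ 0.271.
B–C: 9/22 sites differ → p ≈ 0.409091, d = −0.75 ln(1 − 0.545455) = 0.591344 ≈ 0.591.

d(A,B) = 0.591, d(A,C) = 0.271, d(B,C) = 0.591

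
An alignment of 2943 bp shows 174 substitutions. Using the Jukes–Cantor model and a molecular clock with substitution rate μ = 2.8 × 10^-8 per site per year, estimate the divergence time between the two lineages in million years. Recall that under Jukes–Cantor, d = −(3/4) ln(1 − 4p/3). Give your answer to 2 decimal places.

1.10

p = 174/2943 ≈ 0.059123.
d = −(3/4) ln(1 − 4p/3) = −0.75 ln(1 − 0.078831) = −0.75 ln(0.921169)
  = −0.75 × (-0.082112) = 0.061584 substitutions/site.
Under a molecular clock d = 2μt, so t = d/(2μ) = 0.061584 / (2 × 2.8 × 10^-8) = 1.10 million years.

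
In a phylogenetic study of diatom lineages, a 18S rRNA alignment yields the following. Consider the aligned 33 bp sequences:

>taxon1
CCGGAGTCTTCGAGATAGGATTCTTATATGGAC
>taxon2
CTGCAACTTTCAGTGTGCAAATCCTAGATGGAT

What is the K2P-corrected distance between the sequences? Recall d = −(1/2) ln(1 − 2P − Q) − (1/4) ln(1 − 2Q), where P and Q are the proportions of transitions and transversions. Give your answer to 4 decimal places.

Of 33 sites, 11 differences are transitions and 5 are transversions, so P = 11/33 ≈ 0.333333 and Q = 5/33 ≈ 0.151515.
Under the Kimura two-parameter model, d = −½ ln(1 − 2P − Q) − ¼ ln(1 − 2Q).
1 − 2P − Q = 0.181819, giving −½ ln(0.181819) = 0.852372.
1 − 2Q = 0.69697, giving −¼ ln(0.69697) = 0.090253.
d = 0.852372 + 0.090253 = 0.942625.

0.9426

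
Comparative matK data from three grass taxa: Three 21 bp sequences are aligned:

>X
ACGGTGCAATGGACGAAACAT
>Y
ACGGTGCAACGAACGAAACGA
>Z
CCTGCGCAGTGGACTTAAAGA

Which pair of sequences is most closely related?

X–Y: 4/21 differ, p = 0.190, d = 0.220.
X–Z: 9/21 differ, p = 0.429, d = 0.635.
Y–Z: 9/21 differ, p = 0.429, d = 0.635.
The smallest distance is between X and Y.

X and Y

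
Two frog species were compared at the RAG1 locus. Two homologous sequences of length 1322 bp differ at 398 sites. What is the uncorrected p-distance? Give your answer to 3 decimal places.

0.301

p = 398/1322 = 0.301059… ≈ 0.301 (to 3 d.p.).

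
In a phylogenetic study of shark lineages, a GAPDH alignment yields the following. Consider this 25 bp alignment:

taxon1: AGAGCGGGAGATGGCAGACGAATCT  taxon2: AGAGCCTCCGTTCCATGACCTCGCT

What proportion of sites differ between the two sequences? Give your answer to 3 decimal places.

0.520

The sequences differ at 13 of 25 positions.
p = 13/25 = 0.520.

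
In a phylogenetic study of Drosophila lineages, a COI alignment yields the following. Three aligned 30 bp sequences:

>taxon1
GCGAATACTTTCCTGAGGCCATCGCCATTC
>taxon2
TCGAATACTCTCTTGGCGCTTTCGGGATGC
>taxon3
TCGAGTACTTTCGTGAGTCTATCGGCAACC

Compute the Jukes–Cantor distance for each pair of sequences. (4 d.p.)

taxon1–taxon2: 10/30 sites differ → p ≈ 0.333333, d = −0.75 ln(1 − 0.444444) = 0.440839 ≈ 0.4408.
taxon1–taxon3: 8/30 sites differ → p ≈ 0.266667, d = −0.75 ln(1 − 0.355556) = 0.329526 ≈ 0.3295.
taxon2–taxon3: 10/30 sites differ → p ≈ 0.333333, d = −0.75 ln(1 − 0.444444) = 0.440839 ≈ 0.4408.

d(taxon1,taxon2) = 0.4408, d(taxon1,taxon3) = 0.3295, d(taxon2,taxon3) = 0.4408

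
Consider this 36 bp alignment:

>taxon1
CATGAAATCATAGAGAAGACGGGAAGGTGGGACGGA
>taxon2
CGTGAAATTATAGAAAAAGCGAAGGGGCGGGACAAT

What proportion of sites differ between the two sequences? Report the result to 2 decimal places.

The sequences differ at 13 of 36 positions.
p = 13/36 = 0.361111… ≈ 0.36 (to 2 d.p.).

0.36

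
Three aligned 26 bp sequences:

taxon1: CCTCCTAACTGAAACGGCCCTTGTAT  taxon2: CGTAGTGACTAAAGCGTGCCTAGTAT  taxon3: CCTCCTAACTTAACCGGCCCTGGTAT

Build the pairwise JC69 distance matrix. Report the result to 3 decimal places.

taxon1–taxon2: 9/26 sites differ → p ≈ 0.346154, d = −0.75 ln(1 − 0.461539) = 0.464280 ≈ 0.464.
taxon1–taxon3: 3/26 sites differ → p ≈ 0.115385, d = −0.75 ln(1 − 0.153847) = 0.125291 ≈ 0.125.
taxon2–taxon3: 9/26 sites differ → p ≈ 0.346154, d = −0.75 ln(1 − 0.461539) = 0.464280 ≈ 0.464.

d(taxon1,taxon2) = 0.464, d(taxon1,taxon3) = 0.125, d(taxon2,taxon3) = 0.464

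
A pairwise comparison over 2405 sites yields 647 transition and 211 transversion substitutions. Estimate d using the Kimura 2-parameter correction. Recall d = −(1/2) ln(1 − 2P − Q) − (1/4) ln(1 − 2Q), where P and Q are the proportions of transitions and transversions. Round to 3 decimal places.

0.540

P = 647/2405 ≈ 0.269023 and Q = 211/2405 ≈ 0.087734.
Under the Kimura two-parameter model, d = −½ ln(1 − 2P − Q) − ¼ ln(1 − 2Q).
1 − 2P − Q = 0.37422, giving −½ ln(0.37422) = 0.491456.
1 − 2Q = 0.824532, giving −¼ ln(0.824532) = 0.048235.
d = 0.491456 + 0.048235 = 0.539691.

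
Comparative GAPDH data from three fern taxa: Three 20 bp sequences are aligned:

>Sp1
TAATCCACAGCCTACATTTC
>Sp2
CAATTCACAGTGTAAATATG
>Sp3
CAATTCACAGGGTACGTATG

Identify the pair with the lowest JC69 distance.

Sp1–Sp2: 7/20 differ, p = 0.350, d = 0.471.
Sp1–Sp3: 7/20 differ, p = 0.350, d = 0.471.
Sp2–Sp3: 3/20 differ, p = 0.150, d = 0.167.
The smallest distance is between Sp2 and Sp3.

Sp2 and Sp3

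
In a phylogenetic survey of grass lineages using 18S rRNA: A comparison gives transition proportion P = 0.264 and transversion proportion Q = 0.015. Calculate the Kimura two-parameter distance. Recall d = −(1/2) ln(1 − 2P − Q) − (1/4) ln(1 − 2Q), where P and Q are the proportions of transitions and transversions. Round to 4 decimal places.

Under the Kimura two-parameter model, d = −½ ln(1 − 2P − Q) − ¼ ln(1 − 2Q).
1 − 2P − Q = 0.457, giving −½ ln(0.457) = 0.391536.
1 − 2Q = 0.97, giving −¼ ln(0.97) = 0.007615.
d = 0.391536 + 0.007615 = 0.399151.

0.3992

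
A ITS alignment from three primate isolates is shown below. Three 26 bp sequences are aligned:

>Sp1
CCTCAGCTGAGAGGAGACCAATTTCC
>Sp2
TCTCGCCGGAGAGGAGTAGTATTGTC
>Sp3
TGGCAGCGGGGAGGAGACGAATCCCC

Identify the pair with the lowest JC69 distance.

Sp1 and Sp3

Sp1–Sp2: 10/26 differ, p = 0.385, d = 0.539.
Sp1–Sp3: 8/26 differ, p = 0.308, d = 0.396.
Sp2–Sp3: 11/26 differ, p = 0.423, d = 0.623.
The smallest distance is between Sp1 and Sp3.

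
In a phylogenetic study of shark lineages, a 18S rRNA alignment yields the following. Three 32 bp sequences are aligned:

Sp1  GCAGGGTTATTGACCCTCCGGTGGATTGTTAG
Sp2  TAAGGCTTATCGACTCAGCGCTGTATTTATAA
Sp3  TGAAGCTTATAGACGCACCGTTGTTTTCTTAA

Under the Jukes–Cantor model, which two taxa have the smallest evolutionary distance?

Sp1–Sp2: 12/32 differ, p = 0.375, d = 0.520.
Sp1–Sp3: 12/32 differ, p = 0.375, d = 0.520.
Sp2–Sp3: 9/32 differ, p = 0.281, d = 0.353.
The smallest distance is between Sp2 and Sp3.

Sp2 and Sp3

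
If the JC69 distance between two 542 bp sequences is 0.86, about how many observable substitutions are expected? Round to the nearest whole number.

277

Invert JC69: p = (3/4)(1 − e^(−4d/3)) = 0.75 × (1 − e^(-1.146667)) = 0.75 × (1 − 0.317694) = 0.511730.
Expected differing sites = pL ≈ 0.511730 × 542 = 277.35766 ≈ 277.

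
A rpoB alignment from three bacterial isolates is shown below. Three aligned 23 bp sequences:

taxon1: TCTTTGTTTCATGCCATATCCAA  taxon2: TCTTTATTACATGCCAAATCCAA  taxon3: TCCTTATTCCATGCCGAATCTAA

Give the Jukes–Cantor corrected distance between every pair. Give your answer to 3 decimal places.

d(taxon1,taxon2) = 0.143, d(taxon1,taxon3) = 0.321, d(taxon2,taxon3) = 0.198

taxon1–taxon2: 3/23 sites differ → p ≈ 0.130435, d = −0.75 ln(1 − 0.173913) = 0.143291 ≈ 0.143.
taxon1–taxon3: 6/23 sites differ → p ≈ 0.26087, d = −0.75 ln(1 − 0.347827) = 0.320584 ≈ 0.321.
taxon2–taxon3: 4/23 sites differ → p ≈ 0.173913, d = −0.75 ln(1 − 0.231884) = 0.197861 ≈ 0.198.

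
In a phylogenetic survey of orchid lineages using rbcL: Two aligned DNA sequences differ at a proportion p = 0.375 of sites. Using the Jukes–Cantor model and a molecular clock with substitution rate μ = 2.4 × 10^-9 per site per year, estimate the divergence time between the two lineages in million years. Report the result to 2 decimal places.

108.30

d = −(3/4) ln(1 − 4p/3) = −0.75 ln(1 − 0.5) = −0.75 ln(0.5)
  = −0.75 × (-0.693147) = 0.519860 substitutions/site.
Under a molecular clock d = 2μt, so t = d/(2μ) = 0.519860 / (2 × 2.4 × 10^-9) = 108.30 million years.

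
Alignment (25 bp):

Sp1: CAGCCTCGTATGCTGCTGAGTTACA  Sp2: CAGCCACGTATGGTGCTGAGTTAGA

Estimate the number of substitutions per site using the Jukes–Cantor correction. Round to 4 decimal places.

0.1308

The sequences differ at 3 of 25 sites (6, 13, 24), so p = 3/25 = 0.12.
d = −(3/4) ln(1 − 4p/3) = −0.75 ln(1 − 0.16) = −0.75 ln(0.84)
  = −0.75 × (-0.174353) = 0.130765 substitutions/site.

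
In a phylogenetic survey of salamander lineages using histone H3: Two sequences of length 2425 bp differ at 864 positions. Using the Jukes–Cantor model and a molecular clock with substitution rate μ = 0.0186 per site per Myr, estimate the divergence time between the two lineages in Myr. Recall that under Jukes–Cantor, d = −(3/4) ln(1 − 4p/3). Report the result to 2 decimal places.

p = 864/2425 ≈ 0.356289.
d = −(3/4) ln(1 − 4p/3) = −0.75 ln(1 − 0.475052) = −0.75 ln(0.524948)
  = −0.75 × (-0.644456) = 0.483342 substitutions/site.
Under a molecular clock d = 2μt, so t = d/(2μ) = 0.483342 / (2 × 0.0186) = 12.99 Myr.

12.99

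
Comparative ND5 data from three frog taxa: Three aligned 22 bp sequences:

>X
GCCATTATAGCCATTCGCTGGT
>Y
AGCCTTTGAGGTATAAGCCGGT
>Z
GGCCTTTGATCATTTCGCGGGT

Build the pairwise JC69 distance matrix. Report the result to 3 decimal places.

X–Y: 10/22 sites differ → p ≈ 0.454545, d = −0.75 ln(1 − 0.60606) = 0.698667 ≈ 0.699.
X–Z: 8/22 sites differ → p ≈ 0.363636, d = −0.75 ln(1 − 0.484848) = 0.497470 ≈ 0.497.
Y–Z: 8/22 sites differ → p ≈ 0.363636, d = −0.75 ln(1 − 0.484848) = 0.497470 ≈ 0.497.

d(X,Y) = 0.699, d(X,Z) = 0.497, d(Y,Z) = 0.497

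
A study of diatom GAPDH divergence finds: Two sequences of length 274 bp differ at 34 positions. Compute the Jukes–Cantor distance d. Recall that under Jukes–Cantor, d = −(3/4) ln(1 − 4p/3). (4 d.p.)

p = 34/274 ≈ 0.124088.
d = −(3/4) ln(1 − 4p/3) = −0.75 ln(1 − 0.165451) = −0.75 ln(0.834549)
  = −0.75 × (-0.180864) = 0.135648 substitutions/site.

0.1356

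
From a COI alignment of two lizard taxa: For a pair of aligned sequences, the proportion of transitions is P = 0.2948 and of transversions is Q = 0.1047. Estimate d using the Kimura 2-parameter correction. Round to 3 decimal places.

Under the Kimura two-parameter model, d = −½ ln(1 − 2P − Q) − ¼ ln(1 − 2Q).
1 − 2P − Q = 0.3057, giving −½ ln(0.3057) = 0.592576.
1 − 2Q = 0.7906, giving −¼ ln(0.7906) = 0.058741.
d = 0.592576 + 0.058741 = 0.651317.

0.651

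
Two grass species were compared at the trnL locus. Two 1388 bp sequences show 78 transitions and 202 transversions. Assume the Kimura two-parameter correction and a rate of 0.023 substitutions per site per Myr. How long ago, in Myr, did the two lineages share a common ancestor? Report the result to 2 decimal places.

P = 78/1388 ≈ 0.056196 and Q = 202/1388 ≈ 0.145533.
Under the Kimura two-parameter model, d = −½ ln(1 − 2P − Q) − ¼ ln(1 − 2Q).
1 − 2P − Q = 0.742075, giving −½ ln(0.742075) = 0.149152.
1 − 2Q = 0.708934, giving −¼ ln(0.708934) = 0.085998.
d = 0.149152 + 0.085998 = 0.235150.
Under a molecular clock d = 2μt, so t = d/(2μ) = 0.235150 / (2 × 0.023) = 5.11 Myr.

5.11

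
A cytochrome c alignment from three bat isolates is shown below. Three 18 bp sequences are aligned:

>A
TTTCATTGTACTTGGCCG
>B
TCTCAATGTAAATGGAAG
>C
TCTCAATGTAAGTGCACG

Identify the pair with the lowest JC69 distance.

A–B: 6/18 differ, p = 0.333, d = 0.441.
A–C: 6/18 differ, p = 0.333, d = 0.441.
B–C: 3/18 differ, p = 0.167, d = 0.188.
The smallest distance is between B and C.

B and C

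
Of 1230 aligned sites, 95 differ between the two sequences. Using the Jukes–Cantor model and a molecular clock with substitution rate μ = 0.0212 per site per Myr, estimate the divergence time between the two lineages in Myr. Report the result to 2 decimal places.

1.92

p = 95/1230 ≈ 0.077236.
d = −(3/4) ln(1 − 4p/3) = −0.75 ln(1 − 0.102981) = −0.75 ln(0.897019)
  = −0.75 × (-0.108678) = 0.081509 substitutions/site.
Under a molecular clock d = 2μt, so t = d/(2μ) = 0.081509 / (2 × 0.0212) = 1.92 Myr.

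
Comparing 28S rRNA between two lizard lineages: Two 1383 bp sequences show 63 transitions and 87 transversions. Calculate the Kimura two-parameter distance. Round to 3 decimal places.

0.117

P = 63/1383 ≈ 0.045553 and Q = 87/1383 ≈ 0.062907.
Under the Kimura two-parameter model, d = −½ ln(1 − 2P − Q) − ¼ ln(1 − 2Q).
1 − 2P − Q = 0.845987, giving −½ ln(0.845987) = 0.083626.
1 − 2Q = 0.874186, giving −¼ ln(0.874186) = 0.033616.
d = 0.083626 + 0.033616 = 0.117242.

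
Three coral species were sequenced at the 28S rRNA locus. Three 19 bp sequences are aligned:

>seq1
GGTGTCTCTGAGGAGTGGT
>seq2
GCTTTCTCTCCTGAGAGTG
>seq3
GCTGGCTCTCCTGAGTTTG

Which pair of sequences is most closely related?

seq2 and seq3

seq1–seq2: 8/19 differ, p = 0.421, d = 0.618.
seq1–seq3: 8/19 differ, p = 0.421, d = 0.618.
seq2–seq3: 4/19 differ, p = 0.211, d = 0.247.
The smallest distance is between seq2 and seq3.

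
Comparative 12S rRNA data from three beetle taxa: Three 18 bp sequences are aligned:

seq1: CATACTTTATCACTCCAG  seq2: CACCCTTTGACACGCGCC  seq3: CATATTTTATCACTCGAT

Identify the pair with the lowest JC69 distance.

seq1 and seq3

seq1–seq2: 8/18 differ, p = 0.444, d = 0.673.
seq1–seq3: 3/18 differ, p = 0.167, d = 0.188.
seq2–seq3: 8/18 differ, p = 0.444, d = 0.673.
The smallest distance is between seq1 and seq3.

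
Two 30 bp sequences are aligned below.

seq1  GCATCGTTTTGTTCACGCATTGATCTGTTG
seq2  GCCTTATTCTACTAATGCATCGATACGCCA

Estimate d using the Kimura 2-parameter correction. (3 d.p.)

0.952

Of 30 sites, 11 differences are transitions and 3 are transversions, so P = 11/30 ≈ 0.366667 and Q = 3/30 = 0.1.
Under the Kimura two-parameter model, d = −½ ln(1 − 2P − Q) − ¼ ln(1 − 2Q).
1 − 2P − Q = 0.166666, giving −½ ln(0.166666) = 0.895882.
1 − 2Q = 0.8, giving −¼ ln(0.8) = 0.055786.
d = 0.895882 + 0.055786 = 0.951668.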